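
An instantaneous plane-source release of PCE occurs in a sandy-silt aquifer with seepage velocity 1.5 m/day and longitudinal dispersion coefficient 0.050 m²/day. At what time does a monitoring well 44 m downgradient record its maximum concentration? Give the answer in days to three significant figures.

29.3 days

For the 1D instantaneous-source solution, setting ∂C/∂t = 0 at fixed x gives v²t² + 2Dt − x² = 0, so t = (√(D² + v²x²) − D)/v².
√(D² + v²x²) = √(0.050² + 1.5² × 44²) = 66.00; v² = 2.25.
t = (66.00 − 0.050)/2.25 = 29.3 days (vs. the pure-advection estimate x/v = 29.3 d).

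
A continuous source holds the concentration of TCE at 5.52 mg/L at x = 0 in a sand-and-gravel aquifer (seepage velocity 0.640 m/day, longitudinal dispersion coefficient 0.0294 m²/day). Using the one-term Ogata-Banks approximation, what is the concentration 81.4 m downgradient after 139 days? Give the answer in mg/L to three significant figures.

5.50 mg/L

For a continuous step input, C/C₀ ≈ ½·erfc((x−vt)/(2√(Dt))).
vt = 0.640 × 139 = 88.96 m and 2√(Dt) = 2√(0.0294 × 139) = 4.043 m.
Argument (x−vt)/(2√(Dt)) = (81.4 − 88.96)/4.043 = -1.870; ½·erfc(-1.870) = 0.9959.
C = 5.52 × 0.9959 = 5.50 mg/L.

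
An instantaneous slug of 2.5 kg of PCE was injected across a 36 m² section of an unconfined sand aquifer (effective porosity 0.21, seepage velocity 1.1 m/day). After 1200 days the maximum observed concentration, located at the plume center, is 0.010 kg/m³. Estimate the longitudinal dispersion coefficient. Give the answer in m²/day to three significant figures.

At the plume center C_max = M/(n_e·A·√(4πDt)), so D = M²/(4πt·(n_e·A·C_max)²).
n_e·A·C_max = 0.21 × 36 × 0.010 = 0.07560 kg/m.
D = 2.5²/(4π × 1200 × 0.07560²) = 0.0725 m²/day.

0.0725 m²/day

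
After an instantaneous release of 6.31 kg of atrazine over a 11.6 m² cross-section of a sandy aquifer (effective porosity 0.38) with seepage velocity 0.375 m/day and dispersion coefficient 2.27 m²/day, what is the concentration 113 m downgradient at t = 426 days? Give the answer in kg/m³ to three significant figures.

For an instantaneous plane source, C(x,t) = M/(n_e·A·√(4πDt)) · exp(−(x−vt)²/(4Dt)), with n_e·A the pore (flow) area.
Plume center vt = 0.375 × 426 = 159.75 m, so the well at 113 m is 46.75 m upgradient of the peak.
√(4πDt) = 110.2 m, giving peak height M/(n_e·A·√(4πDt)) = 6.31/(0.38 × 11.6 × 110.2) = 0.01299 kg/m³.
(x−vt)²/(4Dt) = (-46.75)²/(4 × 2.27 × 426) = 0.5650; exp(−0.5650) = 0.5684.
C = 0.01299 × 0.5684 = 0.00738 kg/m³.

0.00738 kg/m³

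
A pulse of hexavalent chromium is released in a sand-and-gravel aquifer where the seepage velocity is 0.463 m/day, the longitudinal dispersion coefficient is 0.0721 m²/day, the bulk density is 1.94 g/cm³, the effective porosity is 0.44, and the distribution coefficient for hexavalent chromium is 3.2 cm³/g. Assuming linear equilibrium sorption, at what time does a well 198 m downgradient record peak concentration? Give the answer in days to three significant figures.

6460 days

Retardation factor R = 1 + ρ_b·K_d/n = 1 + 1.94 × 3.2/0.44 = 15.11.
Sorption retards both mechanisms: v_R = v/R = 0.03064 m/day, D_R = D/R = 0.004772 m²/day.
Peak time from v_R²t² + 2D_R t − x² = 0: t = (√(D_R² + v_R²x²) − D_R)/v_R².
√(D_R² + v_R²x²) = √(0.004772² + 0.03064² × 198²) = 6.067; v_R² = 0.0009388.
t = (6.067 − 0.004772)/0.0009388 = 6460 days.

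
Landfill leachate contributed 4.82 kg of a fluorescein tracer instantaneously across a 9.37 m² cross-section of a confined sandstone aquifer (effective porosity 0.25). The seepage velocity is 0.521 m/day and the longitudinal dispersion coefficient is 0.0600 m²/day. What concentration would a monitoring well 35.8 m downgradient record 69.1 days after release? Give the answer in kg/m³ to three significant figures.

For an instantaneous plane source, C(x,t) = M/(n_e·A·√(4πDt)) · exp(−(x−vt)²/(4Dt)), with n_e·A the pore (flow) area.
Plume center vt = 0.521 × 69.1 = 36.0011 m, so the well at 35.8 m is 0.2011 m upgradient of the peak.
√(4πDt) = 7.218 m, giving peak height M/(n_e·A·√(4πDt)) = 4.82/(0.25 × 9.37 × 7.218) = 0.2851 kg/m³.
(x−vt)²/(4Dt) = (-0.2011)²/(4 × 0.0600 × 69.1) = 0.002439; exp(−0.002439) = 0.9976.
C = 0.2851 × 0.9976 = 0.284 kg/m³.

0.284 kg/m³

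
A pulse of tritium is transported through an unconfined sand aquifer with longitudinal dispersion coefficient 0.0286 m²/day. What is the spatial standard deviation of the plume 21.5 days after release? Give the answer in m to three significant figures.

1.11 m

Dispersive spreading gives a Gaussian with σ² = 2Dt; advection only shifts the center.
σ = √(2 × 0.0286 × 21.5) = 1.11 m.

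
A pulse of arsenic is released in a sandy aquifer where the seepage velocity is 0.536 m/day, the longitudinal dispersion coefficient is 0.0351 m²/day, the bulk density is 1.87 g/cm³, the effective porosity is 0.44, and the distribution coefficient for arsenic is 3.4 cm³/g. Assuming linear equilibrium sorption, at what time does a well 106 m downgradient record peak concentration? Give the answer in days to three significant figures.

Retardation factor R = 1 + ρ_b·K_d/n = 1 + 1.87 × 3.4/0.44 = 15.45.
Sorption retards both mechanisms: v_R = v/R = 0.03469 m/day, D_R = D/R = 0.002272 m²/day.
Peak time from v_R²t² + 2D_R t − x² = 0: t = (√(D_R² + v_R²x²) − D_R)/v_R².
√(D_R² + v_R²x²) = √(0.002272² + 0.03469² × 106²) = 3.677; v_R² = 0.001203.
t = (3.677 − 0.002272)/0.001203 = 3050 days.

3050 days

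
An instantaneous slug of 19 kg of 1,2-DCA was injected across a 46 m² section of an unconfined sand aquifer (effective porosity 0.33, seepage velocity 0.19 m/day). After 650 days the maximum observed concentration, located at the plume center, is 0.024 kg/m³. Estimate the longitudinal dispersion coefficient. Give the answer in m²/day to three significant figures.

0.333 m²/day

At the plume center C_max = M/(n_e·A·√(4πDt)), so D = M²/(4πt·(n_e·A·C_max)²).
n_e·A·C_max = 0.33 × 46 × 0.024 = 0.3643 kg/m.
D = 19²/(4π × 650 × 0.3643²) = 0.333 m²/day.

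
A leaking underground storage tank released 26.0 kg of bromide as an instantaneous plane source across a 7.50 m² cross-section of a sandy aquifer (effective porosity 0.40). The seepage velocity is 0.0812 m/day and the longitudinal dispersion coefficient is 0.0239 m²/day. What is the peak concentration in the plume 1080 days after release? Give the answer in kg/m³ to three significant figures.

0.481 kg/m³

The peak of an instantaneous 1D plume sits at x = vt; there the Gaussian factor is 1 and C_max = M/(n_e·A·√(4πDt)), where n_e·A is the pore area the mass is dissolved in.
√(4πDt) = √(4π × 0.0239 × 1080) = 18.01 m, so C_max = 26.0/(0.40 × 7.50 × 18.01) = 0.481 kg/m³.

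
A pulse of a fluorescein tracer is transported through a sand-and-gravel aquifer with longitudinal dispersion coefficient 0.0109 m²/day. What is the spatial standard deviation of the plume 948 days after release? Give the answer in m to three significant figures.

4.55 m

Dispersive spreading gives a Gaussian with σ² = 2Dt; advection only shifts the center.
σ = √(2 × 0.0109 × 948) = 4.55 m.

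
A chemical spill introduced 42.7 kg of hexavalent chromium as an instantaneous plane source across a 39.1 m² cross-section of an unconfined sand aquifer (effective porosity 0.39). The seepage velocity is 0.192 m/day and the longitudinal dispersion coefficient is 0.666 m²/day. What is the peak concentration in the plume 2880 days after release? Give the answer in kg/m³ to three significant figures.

The peak of an instantaneous 1D plume sits at x = vt; there the Gaussian factor is 1 and C_max = M/(n_e·A·√(4πDt)), where n_e·A is the pore area the mass is dissolved in.
√(4πDt) = √(4π × 0.666 × 2880) = 155.3 m, so C_max = 42.7/(0.39 × 39.1 × 155.3) = 0.0180 kg/m³.

0.0180 kg/m³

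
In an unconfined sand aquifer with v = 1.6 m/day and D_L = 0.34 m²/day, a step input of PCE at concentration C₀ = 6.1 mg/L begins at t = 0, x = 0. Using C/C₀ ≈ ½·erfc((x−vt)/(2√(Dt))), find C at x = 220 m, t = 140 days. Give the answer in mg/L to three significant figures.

For a continuous step input, C/C₀ ≈ ½·erfc((x−vt)/(2√(Dt))).
vt = 1.6 × 140 = 224 m and 2√(Dt) = 2√(0.34 × 140) = 13.80 m.
Argument (x−vt)/(2√(Dt)) = (220 − 224)/13.80 = -0.2899; ½·erfc(-0.2899) = 0.6591.
C = 6.1 × 0.6591 = 4.02 mg/L.

4.02 mg/L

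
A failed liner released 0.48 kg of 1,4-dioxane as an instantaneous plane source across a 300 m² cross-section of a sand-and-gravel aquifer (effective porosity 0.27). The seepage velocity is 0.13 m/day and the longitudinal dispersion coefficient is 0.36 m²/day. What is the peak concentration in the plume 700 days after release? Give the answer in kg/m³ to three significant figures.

0.000105 kg/m³

The peak of an instantaneous 1D plume sits at x = vt; there the Gaussian factor is 1 and C_max = M/(n_e·A·√(4πDt)), where n_e·A is the pore area the mass is dissolved in.
√(4πDt) = √(4π × 0.36 × 700) = 56.27 m, so C_max = 0.48/(0.27 × 300 × 56.27) = 0.000105 kg/m³.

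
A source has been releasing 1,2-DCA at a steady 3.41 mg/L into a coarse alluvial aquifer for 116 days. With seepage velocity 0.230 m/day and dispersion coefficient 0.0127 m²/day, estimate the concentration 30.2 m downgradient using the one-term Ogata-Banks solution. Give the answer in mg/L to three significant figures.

0.0687 mg/L

For a continuous step input, C/C₀ ≈ ½·erfc((x−vt)/(2√(Dt))).
vt = 0.230 × 116 = 26.68 m and 2√(Dt) = 2√(0.0127 × 116) = 2.428 m.
Argument (x−vt)/(2√(Dt)) = (30.2 − 26.68)/2.428 = 1.450; ½·erfc(1.450) = 0.02015.
C = 3.41 × 0.02015 = 0.0687 mg/L.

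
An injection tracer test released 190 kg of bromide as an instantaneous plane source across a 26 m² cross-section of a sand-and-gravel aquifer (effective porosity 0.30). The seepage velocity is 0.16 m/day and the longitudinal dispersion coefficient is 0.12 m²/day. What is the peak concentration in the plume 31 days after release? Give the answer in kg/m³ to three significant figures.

3.56 kg/m³

The peak of an instantaneous 1D plume sits at x = vt; there the Gaussian factor is 1 and C_max = M/(n_e·A·√(4πDt)), where n_e·A is the pore area the mass is dissolved in.
√(4πDt) = √(4π × 0.12 × 31) = 6.837 m, so C_max = 190/(0.30 × 26 × 6.837) = 3.56 kg/m³.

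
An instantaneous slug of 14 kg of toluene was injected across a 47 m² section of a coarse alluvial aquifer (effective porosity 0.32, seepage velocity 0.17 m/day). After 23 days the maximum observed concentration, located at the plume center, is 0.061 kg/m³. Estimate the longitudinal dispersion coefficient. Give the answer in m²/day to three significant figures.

At the plume center C_max = M/(n_e·A·√(4πDt)), so D = M²/(4πt·(n_e·A·C_max)²).
n_e·A·C_max = 0.32 × 47 × 0.061 = 0.9174 kg/m.
D = 14²/(4π × 23 × 0.9174²) = 0.806 m²/day.

0.806 m²/day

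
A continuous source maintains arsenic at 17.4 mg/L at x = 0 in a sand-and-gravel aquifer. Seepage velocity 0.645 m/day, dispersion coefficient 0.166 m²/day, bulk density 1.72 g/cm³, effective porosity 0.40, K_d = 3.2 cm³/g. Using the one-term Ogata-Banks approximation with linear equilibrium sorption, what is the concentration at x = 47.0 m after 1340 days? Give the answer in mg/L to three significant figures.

17.1 mg/L

Retardation factor R = 1 + ρ_b·K_d/n = 1 + 1.72 × 3.2/0.40 = 14.76.
Sorption retards both mechanisms: v_R = v/R = 0.04370 m/day, D_R = D/R = 0.01125 m²/day.
v_R·t = 0.04370 × 1340 = 58.558 m; 2√(D_R t) = 7.765 m; argument = (47.0 − 58.558)/7.765 = -1.488.
C = C₀ × ½·erfc(-1.488) = 17.4 × 0.9823 = 17.1 mg/L.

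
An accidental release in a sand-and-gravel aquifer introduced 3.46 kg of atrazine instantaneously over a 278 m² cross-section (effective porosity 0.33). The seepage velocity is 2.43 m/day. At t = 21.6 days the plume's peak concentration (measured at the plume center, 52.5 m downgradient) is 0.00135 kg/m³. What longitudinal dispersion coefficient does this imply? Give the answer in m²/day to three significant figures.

At the plume center C_max = M/(n_e·A·√(4πDt)), so D = M²/(4πt·(n_e·A·C_max)²).
n_e·A·C_max = 0.33 × 278 × 0.00135 = 0.1238 kg/m.
D = 3.46²/(4π × 21.6 × 0.1238²) = 2.88 m²/day.

2.88 m²/day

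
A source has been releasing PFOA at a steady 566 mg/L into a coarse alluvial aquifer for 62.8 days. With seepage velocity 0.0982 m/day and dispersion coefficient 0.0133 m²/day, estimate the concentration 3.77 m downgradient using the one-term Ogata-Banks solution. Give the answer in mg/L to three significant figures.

548 mg/L

For a continuous step input, C/C₀ ≈ ½·erfc((x−vt)/(2√(Dt))).
vt = 0.0982 × 62.8 = 6.16696 m and 2√(Dt) = 2√(0.0133 × 62.8) = 1.828 m.
Argument (x−vt)/(2√(Dt)) = (3.77 − 6.16696)/1.828 = -1.311; ½·erfc(-1.311) = 0.9681.
C = 566 × 0.9681 = 548 mg/L.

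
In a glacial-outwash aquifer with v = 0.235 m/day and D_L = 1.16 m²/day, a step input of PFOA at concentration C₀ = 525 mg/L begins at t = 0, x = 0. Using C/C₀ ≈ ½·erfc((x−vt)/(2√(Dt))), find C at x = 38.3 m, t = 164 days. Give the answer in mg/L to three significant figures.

265 mg/L

For a continuous step input, C/C₀ ≈ ½·erfc((x−vt)/(2√(Dt))).
vt = 0.235 × 164 = 38.54 m and 2√(Dt) = 2√(1.16 × 164) = 27.59 m.
Argument (x−vt)/(2√(Dt)) = (38.3 − 38.54)/27.59 = -0.008699; ½·erfc(-0.008699) = 0.5049.
C = 525 × 0.5049 = 265 mg/L.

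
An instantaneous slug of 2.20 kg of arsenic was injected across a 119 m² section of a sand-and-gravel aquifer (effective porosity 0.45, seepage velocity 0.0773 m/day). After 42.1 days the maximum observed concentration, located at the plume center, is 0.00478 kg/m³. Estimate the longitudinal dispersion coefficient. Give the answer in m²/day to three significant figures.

At the plume center C_max = M/(n_e·A·√(4πDt)), so D = M²/(4πt·(n_e·A·C_max)²).
n_e·A·C_max = 0.45 × 119 × 0.00478 = 0.2560 kg/m.
D = 2.20²/(4π × 42.1 × 0.2560²) = 0.140 m²/day.

0.140 m²/day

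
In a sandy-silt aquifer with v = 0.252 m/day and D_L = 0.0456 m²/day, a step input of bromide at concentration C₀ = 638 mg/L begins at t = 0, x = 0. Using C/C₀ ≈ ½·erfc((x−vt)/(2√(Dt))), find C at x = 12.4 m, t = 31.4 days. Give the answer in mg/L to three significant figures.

For a continuous step input, C/C₀ ≈ ½·erfc((x−vt)/(2√(Dt))).
vt = 0.252 × 31.4 = 7.9128 m and 2√(Dt) = 2√(0.0456 × 31.4) = 2.393 m.
Argument (x−vt)/(2√(Dt)) = (12.4 − 7.9128)/2.393 = 1.875; ½·erfc(1.875) = 0.004005.
C = 638 × 0.004005 = 2.56 mg/L.

2.56 mg/L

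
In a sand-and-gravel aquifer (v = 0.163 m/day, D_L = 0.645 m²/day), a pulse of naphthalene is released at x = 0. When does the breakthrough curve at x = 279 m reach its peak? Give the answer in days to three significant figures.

For the 1D instantaneous-source solution, setting ∂C/∂t = 0 at fixed x gives v²t² + 2Dt − x² = 0, so t = (√(D² + v²x²) − D)/v².
√(D² + v²x²) = √(0.645² + 0.163² × 279²) = 45.48; v² = 0.026569.
t = (45.48 − 0.645)/0.026569 = 1690 days (vs. the pure-advection estimate x/v = 1710 d).

1690 days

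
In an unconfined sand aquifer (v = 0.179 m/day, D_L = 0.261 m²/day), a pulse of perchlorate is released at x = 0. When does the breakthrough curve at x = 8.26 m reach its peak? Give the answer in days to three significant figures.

38.7 days

For the 1D instantaneous-source solution, setting ∂C/∂t = 0 at fixed x gives v²t² + 2Dt − x² = 0, so t = (√(D² + v²x²) − D)/v².
√(D² + v²x²) = √(0.261² + 0.179² × 8.26²) = 1.501; v² = 0.032041.
t = (1.501 − 0.261)/0.032041 = 38.7 days (vs. the pure-advection estimate x/v = 46.1 d).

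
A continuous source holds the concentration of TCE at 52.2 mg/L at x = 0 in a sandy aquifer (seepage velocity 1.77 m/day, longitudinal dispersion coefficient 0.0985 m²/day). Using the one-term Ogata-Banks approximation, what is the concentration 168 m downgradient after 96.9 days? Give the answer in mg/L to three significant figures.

41.2 mg/L

For a continuous step input, C/C₀ ≈ ½·erfc((x−vt)/(2√(Dt))).
vt = 1.77 × 96.9 = 171.513 m and 2√(Dt) = 2√(0.0985 × 96.9) = 6.179 m.
Argument (x−vt)/(2√(Dt)) = (168 − 171.513)/6.179 = -0.5685; ½·erfc(-0.5685) = 0.7893.
C = 52.2 × 0.7893 = 41.2 mg/L.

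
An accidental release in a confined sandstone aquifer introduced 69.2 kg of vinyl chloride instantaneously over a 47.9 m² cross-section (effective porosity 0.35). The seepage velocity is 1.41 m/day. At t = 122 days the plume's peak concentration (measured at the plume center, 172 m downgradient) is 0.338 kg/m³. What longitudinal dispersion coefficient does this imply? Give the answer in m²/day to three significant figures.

At the plume center C_max = M/(n_e·A·√(4πDt)), so D = M²/(4πt·(n_e·A·C_max)²).
n_e·A·C_max = 0.35 × 47.9 × 0.338 = 5.667 kg/m.
D = 69.2²/(4π × 122 × 5.667²) = 0.0973 m²/day.

0.0973 m²/day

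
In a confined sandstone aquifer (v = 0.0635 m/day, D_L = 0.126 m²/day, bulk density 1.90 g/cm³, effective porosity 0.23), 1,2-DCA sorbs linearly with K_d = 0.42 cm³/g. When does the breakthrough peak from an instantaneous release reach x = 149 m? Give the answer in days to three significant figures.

10300 days

Retardation factor R = 1 + ρ_b·K_d/n = 1 + 1.90 × 0.42/0.23 = 4.470.
Sorption retards both mechanisms: v_R = v/R = 0.01421 m/day, D_R = D/R = 0.02819 m²/day.
Peak time from v_R²t² + 2D_R t − x² = 0: t = (√(D_R² + v_R²x²) − D_R)/v_R².
√(D_R² + v_R²x²) = √(0.02819² + 0.01421² × 149²) = 2.117; v_R² = 0.0002019.
t = (2.117 − 0.02819)/0.0002019 = 10300 days.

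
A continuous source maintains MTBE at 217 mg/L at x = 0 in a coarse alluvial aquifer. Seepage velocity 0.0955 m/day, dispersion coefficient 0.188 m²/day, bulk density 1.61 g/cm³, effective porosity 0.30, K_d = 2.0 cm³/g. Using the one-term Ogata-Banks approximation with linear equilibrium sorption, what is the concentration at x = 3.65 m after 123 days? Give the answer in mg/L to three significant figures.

19.8 mg/L

Retardation factor R = 1 + ρ_b·K_d/n = 1 + 1.61 × 2.0/0.30 = 11.73.
Sorption retards both mechanisms: v_R = v/R = 0.008142 m/day, D_R = D/R = 0.01603 m²/day.
v_R·t = 0.008142 × 123 = 1.001466 m; 2√(D_R t) = 2.808 m; argument = (3.65 − 1.001466)/2.808 = 0.9432.
C = C₀ × ½·erfc(0.9432) = 217 × 0.09112 = 19.8 mg/L.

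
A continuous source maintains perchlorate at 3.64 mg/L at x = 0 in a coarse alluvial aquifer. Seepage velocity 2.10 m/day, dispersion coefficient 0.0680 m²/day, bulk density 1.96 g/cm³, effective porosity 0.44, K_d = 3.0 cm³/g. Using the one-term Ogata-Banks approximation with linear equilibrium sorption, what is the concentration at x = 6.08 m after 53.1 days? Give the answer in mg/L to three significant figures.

Retardation factor R = 1 + ρ_b·K_d/n = 1 + 1.96 × 3.0/0.44 = 14.36.
Sorption retards both mechanisms: v_R = v/R = 0.1462 m/day, D_R = D/R = 0.004735 m²/day.
v_R·t = 0.1462 × 53.1 = 7.76322 m; 2√(D_R t) = 1.003 m; argument = (6.08 − 7.76322)/1.003 = -1.678.
C = C₀ × ½·erfc(-1.678) = 3.64 × 0.9912 = 3.61 mg/L.

3.61 mg/L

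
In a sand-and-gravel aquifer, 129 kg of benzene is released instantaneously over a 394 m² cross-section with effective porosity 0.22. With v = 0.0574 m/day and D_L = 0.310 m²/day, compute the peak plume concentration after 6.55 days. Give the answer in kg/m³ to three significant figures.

0.295 kg/m³

The peak of an instantaneous 1D plume sits at x = vt; there the Gaussian factor is 1 and C_max = M/(n_e·A·√(4πDt)), where n_e·A is the pore area the mass is dissolved in.
√(4πDt) = √(4π × 0.310 × 6.55) = 5.051 m, so C_max = 129/(0.22 × 394 × 5.051) = 0.295 kg/m³.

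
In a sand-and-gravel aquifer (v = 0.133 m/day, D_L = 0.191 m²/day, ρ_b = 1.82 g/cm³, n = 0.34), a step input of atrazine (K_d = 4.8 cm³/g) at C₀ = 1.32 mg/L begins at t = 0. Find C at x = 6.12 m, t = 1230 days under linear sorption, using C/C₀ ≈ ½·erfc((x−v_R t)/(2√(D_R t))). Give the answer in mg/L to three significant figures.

Retardation factor R = 1 + ρ_b·K_d/n = 1 + 1.82 × 4.8/0.34 = 26.69.
Sorption retards both mechanisms: v_R = v/R = 0.004983 m/day, D_R = D/R = 0.007156 m²/day.
v_R·t = 0.004983 × 1230 = 6.12909 m; 2√(D_R t) = 5.934 m; argument = (6.12 − 6.12909)/5.934 = -0.001532.
C = C₀ × ½·erfc(-0.001532) = 1.32 × 0.5009 = 0.661 mg/L.

0.661 mg/L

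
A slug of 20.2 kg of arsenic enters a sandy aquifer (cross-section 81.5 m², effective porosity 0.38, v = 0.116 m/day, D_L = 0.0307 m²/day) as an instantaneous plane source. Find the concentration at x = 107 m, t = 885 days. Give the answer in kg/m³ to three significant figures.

0.0297 kg/m³

For an instantaneous plane source, C(x,t) = M/(n_e·A·√(4πDt)) · exp(−(x−vt)²/(4Dt)), with n_e·A the pore (flow) area.
Plume center vt = 0.116 × 885 = 102.66 m, so the well at 107 m is 4.34 m downgradient of the peak.
√(4πDt) = 18.48 m, giving peak height M/(n_e·A·√(4πDt)) = 20.2/(0.38 × 81.5 × 18.48) = 0.03529 kg/m³.
(x−vt)²/(4Dt) = (4.34)²/(4 × 0.0307 × 885) = 0.1733; exp(−0.1733) = 0.8409.
C = 0.03529 × 0.8409 = 0.0297 kg/m³.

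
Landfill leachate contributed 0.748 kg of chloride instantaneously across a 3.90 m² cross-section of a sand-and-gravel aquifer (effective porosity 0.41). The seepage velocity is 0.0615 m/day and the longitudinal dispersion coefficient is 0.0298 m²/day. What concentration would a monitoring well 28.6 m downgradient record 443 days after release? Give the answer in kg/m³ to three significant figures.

For an instantaneous plane source, C(x,t) = M/(n_e·A·√(4πDt)) · exp(−(x−vt)²/(4Dt)), with n_e·A the pore (flow) area.
Plume center vt = 0.0615 × 443 = 27.2445 m, so the well at 28.6 m is 1.3555 m downgradient of the peak.
√(4πDt) = 12.88 m, giving peak height M/(n_e·A·√(4πDt)) = 0.748/(0.41 × 3.90 × 12.88) = 0.03632 kg/m³.
(x−vt)²/(4Dt) = (1.3555)²/(4 × 0.0298 × 443) = 0.03480; exp(−0.03480) = 0.9658.
C = 0.03632 × 0.9658 = 0.0351 kg/m³.

0.0351 kg/m³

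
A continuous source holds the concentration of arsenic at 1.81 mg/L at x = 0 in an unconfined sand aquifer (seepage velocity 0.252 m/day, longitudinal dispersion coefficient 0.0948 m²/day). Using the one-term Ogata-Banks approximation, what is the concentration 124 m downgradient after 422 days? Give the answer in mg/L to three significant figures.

0.0438 mg/L

For a continuous step input, C/C₀ ≈ ½·erfc((x−vt)/(2√(Dt))).
vt = 0.252 × 422 = 106.344 m and 2√(Dt) = 2√(0.0948 × 422) = 12.65 m.
Argument (x−vt)/(2√(Dt)) = (124 − 106.344)/12.65 = 1.396; ½·erfc(1.396) = 0.02418.
C = 1.81 × 0.02418 = 0.0438 mg/L.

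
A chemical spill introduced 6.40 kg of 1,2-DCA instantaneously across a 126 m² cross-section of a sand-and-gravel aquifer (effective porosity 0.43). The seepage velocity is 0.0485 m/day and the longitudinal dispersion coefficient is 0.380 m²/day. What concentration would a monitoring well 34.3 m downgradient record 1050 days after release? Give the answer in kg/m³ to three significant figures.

0.00140 kg/m³

For an instantaneous plane source, C(x,t) = M/(n_e·A·√(4πDt)) · exp(−(x−vt)²/(4Dt)), with n_e·A the pore (flow) area.
Plume center vt = 0.0485 × 1050 = 50.925 m, so the well at 34.3 m is 16.625 m upgradient of the peak.
√(4πDt) = 70.81 m, giving peak height M/(n_e·A·√(4πDt)) = 6.40/(0.43 × 126 × 70.81) = 0.001668 kg/m³.
(x−vt)²/(4Dt) = (-16.625)²/(4 × 0.380 × 1050) = 0.1732; exp(−0.1732) = 0.8410.
C = 0.001668 × 0.8410 = 0.00140 kg/m³.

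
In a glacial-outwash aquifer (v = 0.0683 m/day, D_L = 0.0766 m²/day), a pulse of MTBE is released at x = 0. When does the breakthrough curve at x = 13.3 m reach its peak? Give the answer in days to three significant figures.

For the 1D instantaneous-source solution, setting ∂C/∂t = 0 at fixed x gives v²t² + 2Dt − x² = 0, so t = (√(D² + v²x²) − D)/v².
√(D² + v²x²) = √(0.0766² + 0.0683² × 13.3²) = 0.9116; v² = 0.00466489.
t = (0.9116 − 0.0766)/0.00466489 = 179 days (vs. the pure-advection estimate x/v = 195 d).

179 days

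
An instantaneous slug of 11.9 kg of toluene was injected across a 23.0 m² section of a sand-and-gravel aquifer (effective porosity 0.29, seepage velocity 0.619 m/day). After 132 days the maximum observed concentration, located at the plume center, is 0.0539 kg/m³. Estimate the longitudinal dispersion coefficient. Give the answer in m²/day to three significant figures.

0.661 m²/day

At the plume center C_max = M/(n_e·A·√(4πDt)), so D = M²/(4πt·(n_e·A·C_max)²).
n_e·A·C_max = 0.29 × 23.0 × 0.0539 = 0.3595 kg/m.
D = 11.9²/(4π × 132 × 0.3595²) = 0.661 m²/day.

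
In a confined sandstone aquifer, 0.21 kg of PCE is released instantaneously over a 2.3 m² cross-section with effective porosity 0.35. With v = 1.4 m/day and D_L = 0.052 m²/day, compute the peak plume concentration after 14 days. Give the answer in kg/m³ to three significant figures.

The peak of an instantaneous 1D plume sits at x = vt; there the Gaussian factor is 1 and C_max = M/(n_e·A·√(4πDt)), where n_e·A is the pore area the mass is dissolved in.
√(4πDt) = √(4π × 0.052 × 14) = 3.025 m, so C_max = 0.21/(0.35 × 2.3 × 3.025) = 0.0862 kg/m³.

0.0862 kg/m³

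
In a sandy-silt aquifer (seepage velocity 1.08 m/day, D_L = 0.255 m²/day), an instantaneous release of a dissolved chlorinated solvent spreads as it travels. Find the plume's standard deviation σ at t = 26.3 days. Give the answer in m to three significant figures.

Dispersive spreading gives a Gaussian with σ² = 2Dt; advection only shifts the center.
σ = √(2 × 0.255 × 26.3) = 3.66 m.

3.66 m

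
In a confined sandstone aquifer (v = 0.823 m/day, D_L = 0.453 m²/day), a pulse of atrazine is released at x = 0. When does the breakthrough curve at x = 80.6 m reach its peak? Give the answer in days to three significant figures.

97.3 days

For the 1D instantaneous-source solution, setting ∂C/∂t = 0 at fixed x gives v²t² + 2Dt − x² = 0, so t = (√(D² + v²x²) − D)/v².
√(D² + v²x²) = √(0.453² + 0.823² × 80.6²) = 66.34; v² = 0.677329.
t = (66.34 − 0.453)/0.677329 = 97.3 days (vs. the pure-advection estimate x/v = 97.9 d).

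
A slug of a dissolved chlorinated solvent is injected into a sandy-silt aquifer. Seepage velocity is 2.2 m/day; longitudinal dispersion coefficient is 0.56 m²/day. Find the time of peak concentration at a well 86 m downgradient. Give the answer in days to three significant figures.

39.0 days

For the 1D instantaneous-source solution, setting ∂C/∂t = 0 at fixed x gives v²t² + 2Dt − x² = 0, so t = (√(D² + v²x²) − D)/v².
√(D² + v²x²) = √(0.56² + 2.2² × 86²) = 189.2; v² = 4.84.
t = (189.2 − 0.56)/4.84 = 39.0 days (vs. the pure-advection estimate x/v = 39.1 d).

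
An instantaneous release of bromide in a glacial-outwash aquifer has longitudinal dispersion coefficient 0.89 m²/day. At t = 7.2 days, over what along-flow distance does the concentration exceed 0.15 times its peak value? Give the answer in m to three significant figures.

13.9 m

The plume is Gaussian with σ = √(2Dt) = √(2 × 0.89 × 7.2) = 3.580 m.
C/C_peak = exp(−Δx²/(2σ²)) = 0.15 ⇒ Δx = σ·√(−2 ln 0.15) = 3.580 × 1.948 = 6.974 m.
Width = 2Δx = 13.9 m.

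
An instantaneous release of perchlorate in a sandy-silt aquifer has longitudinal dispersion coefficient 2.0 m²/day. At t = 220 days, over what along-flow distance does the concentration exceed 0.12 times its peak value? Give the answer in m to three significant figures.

122 m

The plume is Gaussian with σ = √(2Dt) = √(2 × 2.0 × 220) = 29.66 m.
C/C_peak = exp(−Δx²/(2σ²)) = 0.12 ⇒ Δx = σ·√(−2 ln 0.12) = 29.66 × 2.059 = 61.07 m.
Width = 2Δx = 122 m.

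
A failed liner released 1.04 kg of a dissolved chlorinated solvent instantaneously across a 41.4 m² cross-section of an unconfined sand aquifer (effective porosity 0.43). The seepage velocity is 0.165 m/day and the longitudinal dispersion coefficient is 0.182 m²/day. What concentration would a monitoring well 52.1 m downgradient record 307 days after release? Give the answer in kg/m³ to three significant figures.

For an instantaneous plane source, C(x,t) = M/(n_e·A·√(4πDt)) · exp(−(x−vt)²/(4Dt)), with n_e·A the pore (flow) area.
Plume center vt = 0.165 × 307 = 50.655 m, so the well at 52.1 m is 1.445 m downgradient of the peak.
√(4πDt) = 26.50 m, giving peak height M/(n_e·A·√(4πDt)) = 1.04/(0.43 × 41.4 × 26.50) = 0.002205 kg/m³.
(x−vt)²/(4Dt) = (1.445)²/(4 × 0.182 × 307) = 0.009343; exp(−0.009343) = 0.9907.
C = 0.002205 × 0.9907 = 0.00218 kg/m³.

0.00218 kg/m³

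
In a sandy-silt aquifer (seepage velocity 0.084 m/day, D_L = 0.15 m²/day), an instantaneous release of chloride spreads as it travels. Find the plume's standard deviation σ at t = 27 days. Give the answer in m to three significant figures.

Dispersive spreading gives a Gaussian with σ² = 2Dt; advection only shifts the center.
σ = √(2 × 0.15 × 27) = 2.85 m.

2.85 m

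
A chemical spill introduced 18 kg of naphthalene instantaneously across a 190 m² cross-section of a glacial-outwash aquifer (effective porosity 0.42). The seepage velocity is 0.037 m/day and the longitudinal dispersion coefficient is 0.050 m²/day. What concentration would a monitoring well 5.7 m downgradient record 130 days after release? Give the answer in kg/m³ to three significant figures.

0.0242 kg/m³

For an instantaneous plane source, C(x,t) = M/(n_e·A·√(4πDt)) · exp(−(x−vt)²/(4Dt)), with n_e·A the pore (flow) area.
Plume center vt = 0.037 × 130 = 4.81 m, so the well at 5.7 m is 0.89 m downgradient of the peak.
√(4πDt) = 9.038 m, giving peak height M/(n_e·A·√(4πDt)) = 18/(0.42 × 190 × 9.038) = 0.02496 kg/m³.
(x−vt)²/(4Dt) = (0.89)²/(4 × 0.050 × 130) = 0.03047; exp(−0.03047) = 0.9700.
C = 0.02496 × 0.9700 = 0.0242 kg/m³.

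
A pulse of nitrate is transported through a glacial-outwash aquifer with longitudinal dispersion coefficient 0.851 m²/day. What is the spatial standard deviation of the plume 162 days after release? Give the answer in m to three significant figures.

16.6 m

Dispersive spreading gives a Gaussian with σ² = 2Dt; advection only shifts the center.
σ = √(2 × 0.851 × 162) = 16.6 m.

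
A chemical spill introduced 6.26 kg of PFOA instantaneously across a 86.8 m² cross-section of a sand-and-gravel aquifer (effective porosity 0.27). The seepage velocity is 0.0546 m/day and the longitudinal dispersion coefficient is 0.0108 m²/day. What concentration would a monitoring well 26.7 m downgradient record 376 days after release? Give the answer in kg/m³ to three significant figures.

0.00359 kg/m³

For an instantaneous plane source, C(x,t) = M/(n_e·A·√(4πDt)) · exp(−(x−vt)²/(4Dt)), with n_e·A the pore (flow) area.
Plume center vt = 0.0546 × 376 = 20.5296 m, so the well at 26.7 m is 6.1704 m downgradient of the peak.
√(4πDt) = 7.143 m, giving peak height M/(n_e·A·√(4πDt)) = 6.26/(0.27 × 86.8 × 7.143) = 0.03739 kg/m³.
(x−vt)²/(4Dt) = (6.1704)²/(4 × 0.0108 × 376) = 2.344; exp(−2.344) = 0.09594.
C = 0.03739 × 0.09594 = 0.00359 kg/m³.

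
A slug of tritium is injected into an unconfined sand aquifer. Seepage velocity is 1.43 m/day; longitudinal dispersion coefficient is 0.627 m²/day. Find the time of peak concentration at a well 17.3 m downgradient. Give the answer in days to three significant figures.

11.8 days

For the 1D instantaneous-source solution, setting ∂C/∂t = 0 at fixed x gives v²t² + 2Dt − x² = 0, so t = (√(D² + v²x²) − D)/v².
√(D² + v²x²) = √(0.627² + 1.43² × 17.3²) = 24.75; v² = 2.0449.
t = (24.75 − 0.627)/2.0449 = 11.8 days (vs. the pure-advection estimate x/v = 12.1 d).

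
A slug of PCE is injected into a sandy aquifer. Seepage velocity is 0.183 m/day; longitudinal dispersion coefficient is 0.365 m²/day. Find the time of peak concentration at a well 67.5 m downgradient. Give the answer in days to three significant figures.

358 days

For the 1D instantaneous-source solution, setting ∂C/∂t = 0 at fixed x gives v²t² + 2Dt − x² = 0, so t = (√(D² + v²x²) − D)/v².
√(D² + v²x²) = √(0.365² + 0.183² × 67.5²) = 12.36; v² = 0.033489.
t = (12.36 − 0.365)/0.033489 = 358 days (vs. the pure-advection estimate x/v = 369 d).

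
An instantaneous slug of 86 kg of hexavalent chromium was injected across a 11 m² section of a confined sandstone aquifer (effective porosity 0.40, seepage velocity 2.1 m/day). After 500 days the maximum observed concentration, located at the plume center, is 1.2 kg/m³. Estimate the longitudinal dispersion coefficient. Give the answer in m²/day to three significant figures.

0.0422 m²/day

At the plume center C_max = M/(n_e·A·√(4πDt)), so D = M²/(4πt·(n_e·A·C_max)²).
n_e·A·C_max = 0.40 × 11 × 1.2 = 5.280 kg/m.
D = 86²/(4π × 500 × 5.280²) = 0.0422 m²/day.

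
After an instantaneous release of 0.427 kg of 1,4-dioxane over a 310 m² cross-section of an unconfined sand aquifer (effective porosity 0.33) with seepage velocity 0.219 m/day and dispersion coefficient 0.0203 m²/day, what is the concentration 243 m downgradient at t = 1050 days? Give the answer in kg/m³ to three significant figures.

3.46e-05 kg/m³

For an instantaneous plane source, C(x,t) = M/(n_e·A·√(4πDt)) · exp(−(x−vt)²/(4Dt)), with n_e·A the pore (flow) area.
Plume center vt = 0.219 × 1050 = 229.95 m, so the well at 243 m is 13.05 m downgradient of the peak.
√(4πDt) = 16.37 m, giving peak height M/(n_e·A·√(4πDt)) = 0.427/(0.33 × 310 × 16.37) = 0.0002550 kg/m³.
(x−vt)²/(4Dt) = (13.05)²/(4 × 0.0203 × 1050) = 1.997; exp(−1.997) = 0.1357.
C = 0.0002550 × 0.1357 = 3.46e-05 kg/m³.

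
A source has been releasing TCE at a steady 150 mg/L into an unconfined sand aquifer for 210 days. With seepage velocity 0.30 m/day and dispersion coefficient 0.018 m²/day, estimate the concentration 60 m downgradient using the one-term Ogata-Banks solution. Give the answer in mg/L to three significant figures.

For a continuous step input, C/C₀ ≈ ½·erfc((x−vt)/(2√(Dt))).
vt = 0.30 × 210 = 63 m and 2√(Dt) = 2√(0.018 × 210) = 3.888 m.
Argument (x−vt)/(2√(Dt)) = (60 − 63)/3.888 = -0.7716; ½·erfc(-0.7716) = 0.8624.
C = 150 × 0.8624 = 129 mg/L.

129 mg/L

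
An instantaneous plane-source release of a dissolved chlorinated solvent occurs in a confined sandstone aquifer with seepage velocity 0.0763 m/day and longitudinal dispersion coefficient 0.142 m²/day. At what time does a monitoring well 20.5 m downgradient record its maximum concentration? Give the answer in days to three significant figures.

245 days

For the 1D instantaneous-source solution, setting ∂C/∂t = 0 at fixed x gives v²t² + 2Dt − x² = 0, so t = (√(D² + v²x²) − D)/v².
√(D² + v²x²) = √(0.142² + 0.0763² × 20.5²) = 1.571; v² = 0.00582169.
t = (1.571 − 0.142)/0.00582169 = 245 days (vs. the pure-advection estimate x/v = 269 d).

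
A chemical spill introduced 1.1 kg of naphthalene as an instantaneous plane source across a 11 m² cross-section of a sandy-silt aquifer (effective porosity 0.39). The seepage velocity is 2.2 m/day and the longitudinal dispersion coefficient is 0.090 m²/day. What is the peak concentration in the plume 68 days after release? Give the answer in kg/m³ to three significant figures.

The peak of an instantaneous 1D plume sits at x = vt; there the Gaussian factor is 1 and C_max = M/(n_e·A·√(4πDt)), where n_e·A is the pore area the mass is dissolved in.
√(4πDt) = √(4π × 0.090 × 68) = 8.770 m, so C_max = 1.1/(0.39 × 11 × 8.770) = 0.0292 kg/m³.

0.0292 kg/m³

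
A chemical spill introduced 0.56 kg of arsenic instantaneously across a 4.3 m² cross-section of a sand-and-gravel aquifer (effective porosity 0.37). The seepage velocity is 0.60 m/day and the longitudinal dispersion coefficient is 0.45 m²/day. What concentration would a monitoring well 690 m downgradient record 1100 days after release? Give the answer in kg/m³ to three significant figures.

For an instantaneous plane source, C(x,t) = M/(n_e·A·√(4πDt)) · exp(−(x−vt)²/(4Dt)), with n_e·A the pore (flow) area.
Plume center vt = 0.60 × 1100 = 660 m, so the well at 690 m is 30 m downgradient of the peak.
√(4πDt) = 78.87 m, giving peak height M/(n_e·A·√(4πDt)) = 0.56/(0.37 × 4.3 × 78.87) = 0.004463 kg/m³.
(x−vt)²/(4Dt) = (30)²/(4 × 0.45 × 1100) = 0.4545; exp(−0.4545) = 0.6348.
C = 0.004463 × 0.6348 = 0.00283 kg/m³.

0.00283 kg/m³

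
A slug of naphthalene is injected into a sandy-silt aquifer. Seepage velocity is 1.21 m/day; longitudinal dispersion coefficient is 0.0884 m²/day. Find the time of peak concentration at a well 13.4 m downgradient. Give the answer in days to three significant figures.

11.0 days

For the 1D instantaneous-source solution, setting ∂C/∂t = 0 at fixed x gives v²t² + 2Dt − x² = 0, so t = (√(D² + v²x²) − D)/v².
√(D² + v²x²) = √(0.0884² + 1.21² × 13.4²) = 16.21; v² = 1.4641.
t = (16.21 − 0.0884)/1.4641 = 11.0 days (vs. the pure-advection estimate x/v = 11.1 d).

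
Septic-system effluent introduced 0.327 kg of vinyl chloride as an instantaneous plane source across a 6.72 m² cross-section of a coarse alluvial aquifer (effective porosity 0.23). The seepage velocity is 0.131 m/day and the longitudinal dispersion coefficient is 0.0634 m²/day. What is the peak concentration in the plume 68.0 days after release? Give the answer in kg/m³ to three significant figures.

The peak of an instantaneous 1D plume sits at x = vt; there the Gaussian factor is 1 and C_max = M/(n_e·A·√(4πDt)), where n_e·A is the pore area the mass is dissolved in.
√(4πDt) = √(4π × 0.0634 × 68.0) = 7.360 m, so C_max = 0.327/(0.23 × 6.72 × 7.360) = 0.0287 kg/m³.

0.0287 kg/m³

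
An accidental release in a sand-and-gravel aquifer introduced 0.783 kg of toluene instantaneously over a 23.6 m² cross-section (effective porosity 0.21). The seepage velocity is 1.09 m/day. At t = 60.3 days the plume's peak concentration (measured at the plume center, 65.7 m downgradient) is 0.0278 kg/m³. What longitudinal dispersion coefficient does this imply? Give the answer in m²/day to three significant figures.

At the plume center C_max = M/(n_e·A·√(4πDt)), so D = M²/(4πt·(n_e·A·C_max)²).
n_e·A·C_max = 0.21 × 23.6 × 0.0278 = 0.1378 kg/m.
D = 0.783²/(4π × 60.3 × 0.1378²) = 0.0426 m²/day.

0.0426 m²/day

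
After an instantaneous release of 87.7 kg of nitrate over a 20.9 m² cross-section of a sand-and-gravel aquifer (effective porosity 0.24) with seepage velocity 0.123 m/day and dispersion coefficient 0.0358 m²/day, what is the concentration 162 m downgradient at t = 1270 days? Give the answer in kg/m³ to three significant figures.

For an instantaneous plane source, C(x,t) = M/(n_e·A·√(4πDt)) · exp(−(x−vt)²/(4Dt)), with n_e·A the pore (flow) area.
Plume center vt = 0.123 × 1270 = 156.21 m, so the well at 162 m is 5.79 m downgradient of the peak.
√(4πDt) = 23.90 m, giving peak height M/(n_e·A·√(4πDt)) = 87.7/(0.24 × 20.9 × 23.90) = 0.7316 kg/m³.
(x−vt)²/(4Dt) = (5.79)²/(4 × 0.0358 × 1270) = 0.1843; exp(−0.1843) = 0.8317.
C = 0.7316 × 0.8317 = 0.608 kg/m³.

0.608 kg/m³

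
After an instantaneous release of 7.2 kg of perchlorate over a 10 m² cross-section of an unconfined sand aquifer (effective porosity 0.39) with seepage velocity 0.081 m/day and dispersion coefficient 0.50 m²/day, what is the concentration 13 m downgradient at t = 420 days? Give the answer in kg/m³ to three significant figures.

For an instantaneous plane source, C(x,t) = M/(n_e·A·√(4πDt)) · exp(−(x−vt)²/(4Dt)), with n_e·A the pore (flow) area.
Plume center vt = 0.081 × 420 = 34.02 m, so the well at 13 m is 21.02 m upgradient of the peak.
√(4πDt) = 51.37 m, giving peak height M/(n_e·A·√(4πDt)) = 7.2/(0.39 × 10 × 51.37) = 0.03594 kg/m³.
(x−vt)²/(4Dt) = (-21.02)²/(4 × 0.50 × 420) = 0.5260; exp(−0.5260) = 0.5910.
C = 0.03594 × 0.5910 = 0.0212 kg/m³.

0.0212 kg/m³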